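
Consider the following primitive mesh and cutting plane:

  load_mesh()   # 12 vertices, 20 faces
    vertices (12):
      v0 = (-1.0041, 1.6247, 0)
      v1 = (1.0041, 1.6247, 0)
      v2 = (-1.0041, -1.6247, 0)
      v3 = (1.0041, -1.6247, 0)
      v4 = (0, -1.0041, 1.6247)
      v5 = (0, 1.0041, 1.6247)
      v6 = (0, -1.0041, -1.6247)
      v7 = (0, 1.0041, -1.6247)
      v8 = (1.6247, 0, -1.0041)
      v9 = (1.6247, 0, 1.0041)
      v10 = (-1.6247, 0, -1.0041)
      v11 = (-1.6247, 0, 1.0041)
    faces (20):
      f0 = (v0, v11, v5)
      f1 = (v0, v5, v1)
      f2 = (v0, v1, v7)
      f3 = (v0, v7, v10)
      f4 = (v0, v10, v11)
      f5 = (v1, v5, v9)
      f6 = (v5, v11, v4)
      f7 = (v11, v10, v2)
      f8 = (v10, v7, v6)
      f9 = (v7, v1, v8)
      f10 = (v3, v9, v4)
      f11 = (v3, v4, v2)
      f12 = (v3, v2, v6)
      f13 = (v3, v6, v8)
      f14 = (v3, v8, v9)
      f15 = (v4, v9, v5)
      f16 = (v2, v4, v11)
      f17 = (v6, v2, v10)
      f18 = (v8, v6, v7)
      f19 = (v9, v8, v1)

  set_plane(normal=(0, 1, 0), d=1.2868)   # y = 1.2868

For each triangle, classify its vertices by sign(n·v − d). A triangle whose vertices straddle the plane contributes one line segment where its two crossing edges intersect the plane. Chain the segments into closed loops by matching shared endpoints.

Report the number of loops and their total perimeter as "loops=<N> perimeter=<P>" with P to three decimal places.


loops=1 perimeter=6.488

Straddling triangles (8 of 20):
  (v0,v11,v5) [+--] → (-1.13317, 1.2868, 0.20883)–(-0.457395, 1.2868, 0.884605)  len=0.9557
  (v0,v5,v1) [+-+] → (-0.457395, 1.2868, 0.884605)–(0.457395, 1.2868, 0.884605)  len=0.9148
  (v0,v1,v7) [++-] → (0.457395, 1.2868, -0.884605)–(-0.457395, 1.2868, -0.884605)  len=0.9148
  (v0,v7,v10) [+--] → (-0.457395, 1.2868, -0.884605)–(-1.13317, 1.2868, -0.20883)  len=0.9557
  (v0,v10,v11) [+--] → (-1.13317, 1.2868, -0.20883)–(-1.13317, 1.2868, 0.20883)  len=0.4177
  (v1,v5,v9) [+--] → (0.457395, 1.2868, 0.884605)–(1.13317, 1.2868, 0.20883)  len=0.9557
  (v7,v1,v8) [-+-] → (0.457395, 1.2868, -0.884605)–(1.13317, 1.2868, -0.20883)  len=0.9557
  (v9,v8,v1) [--+] → (1.13317, 1.2868, -0.20883)–(1.13317, 1.2868, 0.20883)  len=0.4177

Chained into 1 loop(s):
  loop 1: 8 segments, perimeter = 6.4877
Total perimeter = 6.488


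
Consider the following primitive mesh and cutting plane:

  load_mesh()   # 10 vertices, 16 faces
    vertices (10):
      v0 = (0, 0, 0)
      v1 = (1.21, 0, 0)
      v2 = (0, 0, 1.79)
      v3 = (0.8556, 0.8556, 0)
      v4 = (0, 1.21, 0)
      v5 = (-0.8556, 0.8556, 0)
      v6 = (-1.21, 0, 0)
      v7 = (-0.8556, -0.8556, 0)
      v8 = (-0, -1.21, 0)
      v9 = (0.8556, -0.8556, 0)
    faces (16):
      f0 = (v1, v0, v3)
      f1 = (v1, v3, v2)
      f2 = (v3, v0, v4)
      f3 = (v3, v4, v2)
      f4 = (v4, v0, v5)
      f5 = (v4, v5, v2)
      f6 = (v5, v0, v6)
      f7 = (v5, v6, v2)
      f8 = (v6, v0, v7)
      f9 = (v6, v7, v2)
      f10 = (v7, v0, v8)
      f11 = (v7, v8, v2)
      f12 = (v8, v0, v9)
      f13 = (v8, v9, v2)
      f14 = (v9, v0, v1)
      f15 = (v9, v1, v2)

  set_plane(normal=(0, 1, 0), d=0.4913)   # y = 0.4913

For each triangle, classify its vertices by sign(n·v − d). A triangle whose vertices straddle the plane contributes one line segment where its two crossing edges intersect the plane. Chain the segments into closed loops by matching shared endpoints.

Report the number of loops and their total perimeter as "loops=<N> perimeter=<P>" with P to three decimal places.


loops=1 perimeter=5.005

Straddling triangles (8 of 16):
  (v1,v0,v3) [--+] → (0.4913, 0.4913, 0)–(1.0065, 0.4913, 0)  len=0.5152
  (v1,v3,v2) [-+-] → (1.0065, 0.4913, 0)–(0.4913, 0.4913, 0.762152)  len=0.9199
  (v3,v0,v4) [+-+] → (0.4913, 0.4913, 0)–(0, 0.4913, 0)  len=0.4913
  (v3,v4,v2) [++-] → (0, 0.4913, 1.0632)–(0.4913, 0.4913, 0.762152)  len=0.5762
  (v4,v0,v5) [+-+] → (0, 0.4913, 0)–(-0.4913, 0.4913, 0)  len=0.4913
  (v4,v5,v2) [++-] → (-0.4913, 0.4913, 0.762152)–(0, 0.4913, 1.0632)  len=0.5762
  (v5,v0,v6) [+--] → (-0.4913, 0.4913, 0)–(-1.0065, 0.4913, 0)  len=0.5152
  (v5,v6,v2) [+--] → (-1.0065, 0.4913, 0)–(-0.4913, 0.4913, 0.762152)  len=0.9199

Chained into 1 loop(s):
  loop 1: 8 segments, perimeter = 5.0053
Total perimeter = 5.005


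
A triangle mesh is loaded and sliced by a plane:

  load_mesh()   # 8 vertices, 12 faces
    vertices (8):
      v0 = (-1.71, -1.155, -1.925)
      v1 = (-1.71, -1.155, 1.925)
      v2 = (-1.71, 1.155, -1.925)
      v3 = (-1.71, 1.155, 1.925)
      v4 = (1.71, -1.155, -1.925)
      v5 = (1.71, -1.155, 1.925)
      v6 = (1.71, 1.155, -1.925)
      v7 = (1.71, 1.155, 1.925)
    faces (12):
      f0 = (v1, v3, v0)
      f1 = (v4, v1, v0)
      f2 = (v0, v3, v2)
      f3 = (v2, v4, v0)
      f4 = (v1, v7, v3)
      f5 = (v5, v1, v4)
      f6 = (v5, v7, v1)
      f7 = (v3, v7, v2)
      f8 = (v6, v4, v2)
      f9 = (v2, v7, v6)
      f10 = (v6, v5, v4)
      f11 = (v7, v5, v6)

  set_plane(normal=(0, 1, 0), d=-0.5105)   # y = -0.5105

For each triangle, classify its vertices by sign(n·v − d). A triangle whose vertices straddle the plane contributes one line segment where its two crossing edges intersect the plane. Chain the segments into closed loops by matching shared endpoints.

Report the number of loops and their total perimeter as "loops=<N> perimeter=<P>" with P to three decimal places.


Straddling triangles (8 of 12):
  (v1,v3,v0) [-+-] → (-1.71, -0.5105, 1.925)–(-1.71, -0.5105, -0.850833)  len=2.7758
  (v0,v3,v2) [-++] → (-1.71, -0.5105, -0.850833)–(-1.71, -0.5105, -1.925)  len=1.0742
  (v2,v4,v0) [+--] → (0.755805, -0.5105, -1.925)–(-1.71, -0.5105, -1.925)  len=2.4658
  (v1,v7,v3) [-++] → (-0.755805, -0.5105, 1.925)–(-1.71, -0.5105, 1.925)  len=0.9542
  (v5,v7,v1) [-+-] → (1.71, -0.5105, 1.925)–(-0.755805, -0.5105, 1.925)  len=2.4658
  (v6,v4,v2) [+-+] → (1.71, -0.5105, -1.925)–(0.755805, -0.5105, -1.925)  len=0.9542
  (v6,v5,v4) [+--] → (1.71, -0.5105, 0.850833)–(1.71, -0.5105, -1.925)  len=2.7758
  (v7,v5,v6) [+-+] → (1.71, -0.5105, 1.925)–(1.71, -0.5105, 0.850833)  len=1.0742

Chained into 1 loop(s):
  loop 1: 8 segments, perimeter = 14.5400
Total perimeter = 14.540

loops=1 perimeter=14.540


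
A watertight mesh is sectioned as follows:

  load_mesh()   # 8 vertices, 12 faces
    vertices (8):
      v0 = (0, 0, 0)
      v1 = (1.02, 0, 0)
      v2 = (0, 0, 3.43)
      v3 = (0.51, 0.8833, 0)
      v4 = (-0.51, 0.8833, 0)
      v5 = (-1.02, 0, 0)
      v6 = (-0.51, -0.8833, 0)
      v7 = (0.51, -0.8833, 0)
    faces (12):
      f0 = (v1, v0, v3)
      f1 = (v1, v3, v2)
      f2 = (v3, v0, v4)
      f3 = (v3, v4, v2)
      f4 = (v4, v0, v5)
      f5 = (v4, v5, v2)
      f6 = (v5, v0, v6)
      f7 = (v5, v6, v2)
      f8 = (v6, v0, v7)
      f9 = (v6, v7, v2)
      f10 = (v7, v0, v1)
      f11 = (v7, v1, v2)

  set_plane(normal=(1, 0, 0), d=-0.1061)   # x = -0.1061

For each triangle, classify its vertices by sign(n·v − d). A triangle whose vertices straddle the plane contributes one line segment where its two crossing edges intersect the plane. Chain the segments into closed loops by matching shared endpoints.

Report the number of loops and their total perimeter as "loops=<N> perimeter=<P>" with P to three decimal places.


loops=1 perimeter=8.179

Straddling triangles (8 of 12):
  (v3,v0,v4) [++-] → (-0.1061, 0.183761, 0)–(-0.1061, 0.8833, 0)  len=0.6995
  (v3,v4,v2) [+-+] → (-0.1061, 0.8833, 0)–(-0.1061, 0.183761, 2.71643)  len=2.8051
  (v4,v0,v5) [-+-] → (-0.1061, 0.183761, 0)–(-0.1061, 0, 0)  len=0.1838
  (v4,v5,v2) [--+] → (-0.1061, 0, 3.07321)–(-0.1061, 0.183761, 2.71643)  len=0.4013
  (v5,v0,v6) [-+-] → (-0.1061, 0, 0)–(-0.1061, -0.183761, 0)  len=0.1838
  (v5,v6,v2) [--+] → (-0.1061, -0.183761, 2.71643)–(-0.1061, 0, 3.07321)  len=0.4013
  (v6,v0,v7) [-++] → (-0.1061, -0.183761, 0)–(-0.1061, -0.8833, 0)  len=0.6995
  (v6,v7,v2) [-++] → (-0.1061, -0.8833, 0)–(-0.1061, -0.183761, 2.71643)  len=2.8051

Chained into 1 loop(s):
  loop 1: 8 segments, perimeter = 8.1794
Total perimeter = 8.179


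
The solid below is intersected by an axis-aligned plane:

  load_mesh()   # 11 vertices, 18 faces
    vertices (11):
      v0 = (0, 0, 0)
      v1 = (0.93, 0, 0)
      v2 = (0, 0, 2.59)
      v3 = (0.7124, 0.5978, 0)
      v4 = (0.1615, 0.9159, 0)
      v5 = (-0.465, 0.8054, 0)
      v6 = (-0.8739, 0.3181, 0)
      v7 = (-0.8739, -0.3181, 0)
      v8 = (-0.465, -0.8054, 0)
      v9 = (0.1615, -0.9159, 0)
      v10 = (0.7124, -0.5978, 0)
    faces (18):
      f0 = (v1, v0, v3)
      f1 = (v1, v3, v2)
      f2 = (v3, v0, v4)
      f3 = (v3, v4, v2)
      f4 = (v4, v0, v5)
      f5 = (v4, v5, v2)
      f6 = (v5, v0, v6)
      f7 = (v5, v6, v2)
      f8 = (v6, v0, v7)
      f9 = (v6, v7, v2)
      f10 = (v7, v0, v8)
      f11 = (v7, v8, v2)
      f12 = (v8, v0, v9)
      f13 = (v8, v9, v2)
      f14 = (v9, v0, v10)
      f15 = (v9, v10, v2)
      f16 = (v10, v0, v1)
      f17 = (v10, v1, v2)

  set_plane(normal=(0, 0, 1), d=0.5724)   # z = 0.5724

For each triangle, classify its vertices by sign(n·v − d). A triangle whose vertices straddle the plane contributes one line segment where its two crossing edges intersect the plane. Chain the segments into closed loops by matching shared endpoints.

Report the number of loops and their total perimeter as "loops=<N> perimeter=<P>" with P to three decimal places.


Straddling triangles (9 of 18):
  (v1,v3,v2) [--+] → (0.554957, 0.465684, 0.5724)–(0.724466, 0, 0.5724)  len=0.4956
  (v3,v4,v2) [--+] → (0.125808, 0.713483, 0.5724)–(0.554957, 0.465684, 0.5724)  len=0.4956
  (v4,v5,v2) [--+] → (-0.362233, 0.627403, 0.5724)–(0.125808, 0.713483, 0.5724)  len=0.4956
  (v5,v6,v2) [--+] → (-0.680765, 0.247799, 0.5724)–(-0.362233, 0.627403, 0.5724)  len=0.4955
  (v6,v7,v2) [--+] → (-0.680765, -0.247799, 0.5724)–(-0.680765, 0.247799, 0.5724)  len=0.4956
  (v7,v8,v2) [--+] → (-0.362233, -0.627403, 0.5724)–(-0.680765, -0.247799, 0.5724)  len=0.4955
  (v8,v9,v2) [--+] → (0.125808, -0.713483, 0.5724)–(-0.362233, -0.627403, 0.5724)  len=0.4956
  (v9,v10,v2) [--+] → (0.554957, -0.465684, 0.5724)–(0.125808, -0.713483, 0.5724)  len=0.4956
  (v10,v1,v2) [--+] → (0.724466, 0, 0.5724)–(0.554957, -0.465684, 0.5724)  len=0.4956

Chained into 1 loop(s):
  loop 1: 9 segments, perimeter = 4.4601
Total perimeter = 4.460

loops=1 perimeter=4.460


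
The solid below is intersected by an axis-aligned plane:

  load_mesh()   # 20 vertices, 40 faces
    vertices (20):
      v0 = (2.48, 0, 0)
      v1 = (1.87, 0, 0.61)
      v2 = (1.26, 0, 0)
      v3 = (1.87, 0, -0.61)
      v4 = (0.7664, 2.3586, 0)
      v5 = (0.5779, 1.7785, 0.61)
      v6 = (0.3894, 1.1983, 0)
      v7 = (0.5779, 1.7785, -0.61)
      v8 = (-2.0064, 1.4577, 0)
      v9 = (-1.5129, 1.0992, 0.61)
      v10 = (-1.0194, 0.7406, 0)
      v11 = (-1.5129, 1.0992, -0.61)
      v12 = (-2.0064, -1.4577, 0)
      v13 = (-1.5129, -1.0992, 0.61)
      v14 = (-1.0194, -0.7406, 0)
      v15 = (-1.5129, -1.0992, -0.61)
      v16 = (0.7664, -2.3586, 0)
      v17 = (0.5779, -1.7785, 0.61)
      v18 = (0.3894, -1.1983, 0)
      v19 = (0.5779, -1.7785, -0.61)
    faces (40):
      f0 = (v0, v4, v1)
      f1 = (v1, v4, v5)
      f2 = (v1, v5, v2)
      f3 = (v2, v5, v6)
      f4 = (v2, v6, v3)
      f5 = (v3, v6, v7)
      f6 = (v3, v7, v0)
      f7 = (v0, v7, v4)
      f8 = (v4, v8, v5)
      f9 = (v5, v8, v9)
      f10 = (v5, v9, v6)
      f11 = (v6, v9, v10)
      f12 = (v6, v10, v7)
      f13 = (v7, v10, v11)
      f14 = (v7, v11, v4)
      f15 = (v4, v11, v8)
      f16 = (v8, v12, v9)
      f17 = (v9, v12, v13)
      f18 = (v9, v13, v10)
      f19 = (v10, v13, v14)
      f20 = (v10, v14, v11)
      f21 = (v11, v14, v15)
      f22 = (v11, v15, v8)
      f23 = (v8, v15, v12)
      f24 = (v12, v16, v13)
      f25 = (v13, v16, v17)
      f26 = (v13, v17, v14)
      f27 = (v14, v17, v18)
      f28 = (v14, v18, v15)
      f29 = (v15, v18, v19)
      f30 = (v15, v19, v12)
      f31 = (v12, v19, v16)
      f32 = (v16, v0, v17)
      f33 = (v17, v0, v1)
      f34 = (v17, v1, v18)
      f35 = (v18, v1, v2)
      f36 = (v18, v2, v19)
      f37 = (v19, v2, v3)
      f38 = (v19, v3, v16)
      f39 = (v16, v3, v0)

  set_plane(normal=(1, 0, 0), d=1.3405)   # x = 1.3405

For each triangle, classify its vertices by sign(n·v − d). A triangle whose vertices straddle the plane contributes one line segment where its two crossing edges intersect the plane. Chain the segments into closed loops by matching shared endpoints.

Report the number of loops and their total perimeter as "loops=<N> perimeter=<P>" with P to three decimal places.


Straddling triangles (14 of 40):
  (v0,v4,v1) [+-+] → (1.3405, 1.56841, 0)–(1.3405, 1.13164, 0.317326)  len=0.5399
  (v1,v4,v5) [+--] → (1.3405, 1.13164, 0.317326)–(1.3405, 0.728826, 0.61)  len=0.4979
  (v1,v5,v2) [+--] → (1.3405, 0.728826, 0.61)–(1.3405, 0, 0.0805)  len=0.9009
  (v2,v6,v3) [--+] → (1.3405, 0.428542, -0.391849)–(1.3405, 0, -0.0805)  len=0.5297
  (v3,v6,v7) [+--] → (1.3405, 0.428542, -0.391849)–(1.3405, 0.728826, -0.61)  len=0.3712
  (v3,v7,v0) [+-+] → (1.3405, 0.728826, -0.61)–(1.3405, 1.06545, -0.365436)  len=0.4161
  (v0,v7,v4) [+--] → (1.3405, 1.06545, -0.365436)–(1.3405, 1.56841, 0)  len=0.6217
  (v16,v0,v17) [-+-] → (1.3405, -1.56841, 0)–(1.3405, -1.06545, 0.365436)  len=0.6217
  (v17,v0,v1) [-++] → (1.3405, -1.06545, 0.365436)–(1.3405, -0.728826, 0.61)  len=0.4161
  (v17,v1,v18) [-+-] → (1.3405, -0.728826, 0.61)–(1.3405, -0.428542, 0.391849)  len=0.3712
  (v18,v1,v2) [-+-] → (1.3405, -0.428542, 0.391849)–(1.3405, 0, 0.0805)  len=0.5297
  (v19,v2,v3) [--+] → (1.3405, 0, -0.0805)–(1.3405, -0.728826, -0.61)  len=0.9009
  (v19,v3,v16) [-+-] → (1.3405, -0.728826, -0.61)–(1.3405, -1.13164, -0.317326)  len=0.4979
  (v16,v3,v0) [-++] → (1.3405, -1.13164, -0.317326)–(1.3405, -1.56841, 0)  len=0.5399

Chained into 1 loop(s):
  loop 1: 14 segments, perimeter = 7.7546
Total perimeter = 7.755

loops=1 perimeter=7.755


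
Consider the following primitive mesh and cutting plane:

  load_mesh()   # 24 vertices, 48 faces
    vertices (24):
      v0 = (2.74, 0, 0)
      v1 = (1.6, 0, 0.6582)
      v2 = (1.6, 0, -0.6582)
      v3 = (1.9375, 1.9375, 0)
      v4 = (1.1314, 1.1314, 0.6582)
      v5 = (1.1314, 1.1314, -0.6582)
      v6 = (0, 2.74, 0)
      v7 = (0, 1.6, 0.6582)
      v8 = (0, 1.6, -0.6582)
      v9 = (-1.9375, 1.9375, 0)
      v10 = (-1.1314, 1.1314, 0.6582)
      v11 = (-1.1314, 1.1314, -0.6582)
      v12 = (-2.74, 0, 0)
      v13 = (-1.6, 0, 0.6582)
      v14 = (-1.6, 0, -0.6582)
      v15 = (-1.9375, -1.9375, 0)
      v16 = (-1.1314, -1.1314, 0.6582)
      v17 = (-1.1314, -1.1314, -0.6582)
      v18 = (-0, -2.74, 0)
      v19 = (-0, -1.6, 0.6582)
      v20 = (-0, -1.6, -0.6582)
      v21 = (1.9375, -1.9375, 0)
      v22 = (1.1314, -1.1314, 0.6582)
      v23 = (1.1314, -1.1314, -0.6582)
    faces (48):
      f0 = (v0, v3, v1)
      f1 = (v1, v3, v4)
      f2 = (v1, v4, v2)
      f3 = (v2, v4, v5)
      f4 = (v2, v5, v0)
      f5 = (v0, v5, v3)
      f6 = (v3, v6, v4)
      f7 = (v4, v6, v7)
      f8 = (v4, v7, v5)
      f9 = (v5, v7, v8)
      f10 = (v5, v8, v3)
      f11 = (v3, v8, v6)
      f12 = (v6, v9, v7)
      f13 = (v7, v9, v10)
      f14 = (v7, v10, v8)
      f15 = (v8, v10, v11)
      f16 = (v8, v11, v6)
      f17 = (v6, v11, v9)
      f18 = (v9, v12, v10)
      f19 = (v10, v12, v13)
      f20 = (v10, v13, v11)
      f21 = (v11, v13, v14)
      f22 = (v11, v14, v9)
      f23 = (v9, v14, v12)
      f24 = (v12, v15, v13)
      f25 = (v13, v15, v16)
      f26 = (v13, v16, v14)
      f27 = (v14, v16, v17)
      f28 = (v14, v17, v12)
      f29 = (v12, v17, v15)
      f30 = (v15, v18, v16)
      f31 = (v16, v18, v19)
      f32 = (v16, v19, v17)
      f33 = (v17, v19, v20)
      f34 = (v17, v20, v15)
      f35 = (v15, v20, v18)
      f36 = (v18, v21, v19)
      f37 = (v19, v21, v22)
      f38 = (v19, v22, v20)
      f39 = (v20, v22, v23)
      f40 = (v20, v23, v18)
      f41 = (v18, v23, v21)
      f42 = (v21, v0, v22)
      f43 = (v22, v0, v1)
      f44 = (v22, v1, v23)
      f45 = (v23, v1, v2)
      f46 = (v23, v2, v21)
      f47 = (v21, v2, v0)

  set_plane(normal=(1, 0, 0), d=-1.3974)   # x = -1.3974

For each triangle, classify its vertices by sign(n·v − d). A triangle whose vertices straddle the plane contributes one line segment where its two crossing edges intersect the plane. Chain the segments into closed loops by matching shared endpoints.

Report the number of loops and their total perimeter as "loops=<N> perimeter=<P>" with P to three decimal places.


Straddling triangles (16 of 48):
  (v6,v9,v7) [+-+] → (-1.3974, 2.16121, 0)–(-1.3974, 1.84342, 0.183481)  len=0.3670
  (v7,v9,v10) [+-+] → (-1.3974, 1.84342, 0.183481)–(-1.3974, 1.3974, 0.441005)  len=0.5150
  (v6,v11,v9) [++-] → (-1.3974, 1.3974, -0.441005)–(-1.3974, 2.16121, 0)  len=0.8820
  (v9,v12,v10) [--+] → (-1.3974, 0.94431, 0.549359)–(-1.3974, 1.3974, 0.441005)  len=0.4659
  (v10,v12,v13) [+--] → (-1.3974, 0.94431, 0.549359)–(-1.3974, 0.489163, 0.6582)  len=0.4680
  (v10,v13,v11) [+-+] → (-1.3974, 0.489163, 0.6582)–(-1.3974, 0.489163, 0.0890522)  len=0.5691
  (v11,v13,v14) [+--] → (-1.3974, 0.489163, 0.0890522)–(-1.3974, 0.489163, -0.6582)  len=0.7473
  (v11,v14,v9) [+--] → (-1.3974, 0.489163, -0.6582)–(-1.3974, 1.3974, -0.441005)  len=0.9338
  (v13,v15,v16) [--+] → (-1.3974, -1.3974, 0.441005)–(-1.3974, -0.489163, 0.6582)  len=0.9338
  (v13,v16,v14) [-+-] → (-1.3974, -0.489163, 0.6582)–(-1.3974, -0.489163, -0.0890522)  len=0.7473
  (v14,v16,v17) [-++] → (-1.3974, -0.489163, -0.0890522)–(-1.3974, -0.489163, -0.6582)  len=0.5691
  (v14,v17,v12) [-+-] → (-1.3974, -0.489163, -0.6582)–(-1.3974, -0.94431, -0.549359)  len=0.4680
  (v12,v17,v15) [-+-] → (-1.3974, -0.94431, -0.549359)–(-1.3974, -1.3974, -0.441005)  len=0.4659
  (v15,v18,v16) [-++] → (-1.3974, -2.16121, 0)–(-1.3974, -1.3974, 0.441005)  len=0.8820
  (v17,v20,v15) [++-] → (-1.3974, -1.84342, -0.183481)–(-1.3974, -1.3974, -0.441005)  len=0.5150
  (v15,v20,v18) [-++] → (-1.3974, -1.84342, -0.183481)–(-1.3974, -2.16121, 0)  len=0.3670

Chained into 2 loop(s):
  loop 1: 8 segments, perimeter = 4.9480
  loop 2: 8 segments, perimeter = 4.9480
Total perimeter = 9.896

loops=2 perimeter=9.896


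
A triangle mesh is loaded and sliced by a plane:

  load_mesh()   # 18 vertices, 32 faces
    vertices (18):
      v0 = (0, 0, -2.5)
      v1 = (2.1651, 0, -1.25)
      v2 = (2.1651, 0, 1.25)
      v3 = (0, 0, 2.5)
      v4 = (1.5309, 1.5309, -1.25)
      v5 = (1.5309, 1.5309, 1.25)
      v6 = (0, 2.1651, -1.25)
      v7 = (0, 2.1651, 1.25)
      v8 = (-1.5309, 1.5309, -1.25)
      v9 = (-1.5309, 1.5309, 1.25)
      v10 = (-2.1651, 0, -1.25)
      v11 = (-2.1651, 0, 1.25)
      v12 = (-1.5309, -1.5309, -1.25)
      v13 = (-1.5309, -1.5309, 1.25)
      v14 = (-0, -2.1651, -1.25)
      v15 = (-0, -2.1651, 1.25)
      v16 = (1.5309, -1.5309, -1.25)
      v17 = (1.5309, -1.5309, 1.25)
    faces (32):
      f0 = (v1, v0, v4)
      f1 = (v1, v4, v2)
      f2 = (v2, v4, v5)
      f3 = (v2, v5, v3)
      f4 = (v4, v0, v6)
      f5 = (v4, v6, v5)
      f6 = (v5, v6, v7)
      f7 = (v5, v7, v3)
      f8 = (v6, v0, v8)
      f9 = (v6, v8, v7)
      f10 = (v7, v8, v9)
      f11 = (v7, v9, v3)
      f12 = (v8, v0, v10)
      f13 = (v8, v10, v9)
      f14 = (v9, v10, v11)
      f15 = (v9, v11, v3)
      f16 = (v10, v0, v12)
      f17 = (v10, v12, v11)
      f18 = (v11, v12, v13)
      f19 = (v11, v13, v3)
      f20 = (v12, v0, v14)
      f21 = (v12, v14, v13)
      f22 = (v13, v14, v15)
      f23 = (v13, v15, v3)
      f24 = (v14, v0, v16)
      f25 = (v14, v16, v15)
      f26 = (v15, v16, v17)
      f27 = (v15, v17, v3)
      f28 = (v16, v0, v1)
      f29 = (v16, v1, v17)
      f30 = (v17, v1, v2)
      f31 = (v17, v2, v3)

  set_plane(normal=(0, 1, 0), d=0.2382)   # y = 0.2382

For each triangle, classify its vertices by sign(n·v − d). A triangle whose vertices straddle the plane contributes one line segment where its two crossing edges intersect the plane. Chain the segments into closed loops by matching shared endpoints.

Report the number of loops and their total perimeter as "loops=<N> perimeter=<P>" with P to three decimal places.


loops=1 perimeter=14.424

Straddling triangles (12 of 32):
  (v1,v0,v4) [--+] → (0.2382, 0.2382, -2.30551)–(2.06642, 0.2382, -1.25)  len=2.1110
  (v1,v4,v2) [-+-] → (2.06642, 0.2382, -1.25)–(2.06642, 0.2382, 0.861013)  len=2.1110
  (v2,v4,v5) [-++] → (2.06642, 0.2382, 0.861013)–(2.06642, 0.2382, 1.25)  len=0.3890
  (v2,v5,v3) [-+-] → (2.06642, 0.2382, 1.25)–(0.2382, 0.2382, 2.30551)  len=2.1110
  (v4,v0,v6) [+-+] → (0.2382, 0.2382, -2.30551)–(0, 0.2382, -2.36248)  len=0.2449
  (v5,v7,v3) [++-] → (0, 0.2382, 2.36248)–(0.2382, 0.2382, 2.30551)  len=0.2449
  (v6,v0,v8) [+-+] → (0, 0.2382, -2.36248)–(-0.2382, 0.2382, -2.30551)  len=0.2449
  (v7,v9,v3) [++-] → (-0.2382, 0.2382, 2.30551)–(0, 0.2382, 2.36248)  len=0.2449
  (v8,v0,v10) [+--] → (-0.2382, 0.2382, -2.30551)–(-2.06642, 0.2382, -1.25)  len=2.1110
  (v8,v10,v9) [+-+] → (-2.06642, 0.2382, -1.25)–(-2.06642, 0.2382, -0.861013)  len=0.3890
  (v9,v10,v11) [+--] → (-2.06642, 0.2382, -0.861013)–(-2.06642, 0.2382, 1.25)  len=2.1110
  (v9,v11,v3) [+--] → (-2.06642, 0.2382, 1.25)–(-0.2382, 0.2382, 2.30551)  len=2.1110

Chained into 1 loop(s):
  loop 1: 12 segments, perimeter = 14.4238
Total perimeter = 14.424


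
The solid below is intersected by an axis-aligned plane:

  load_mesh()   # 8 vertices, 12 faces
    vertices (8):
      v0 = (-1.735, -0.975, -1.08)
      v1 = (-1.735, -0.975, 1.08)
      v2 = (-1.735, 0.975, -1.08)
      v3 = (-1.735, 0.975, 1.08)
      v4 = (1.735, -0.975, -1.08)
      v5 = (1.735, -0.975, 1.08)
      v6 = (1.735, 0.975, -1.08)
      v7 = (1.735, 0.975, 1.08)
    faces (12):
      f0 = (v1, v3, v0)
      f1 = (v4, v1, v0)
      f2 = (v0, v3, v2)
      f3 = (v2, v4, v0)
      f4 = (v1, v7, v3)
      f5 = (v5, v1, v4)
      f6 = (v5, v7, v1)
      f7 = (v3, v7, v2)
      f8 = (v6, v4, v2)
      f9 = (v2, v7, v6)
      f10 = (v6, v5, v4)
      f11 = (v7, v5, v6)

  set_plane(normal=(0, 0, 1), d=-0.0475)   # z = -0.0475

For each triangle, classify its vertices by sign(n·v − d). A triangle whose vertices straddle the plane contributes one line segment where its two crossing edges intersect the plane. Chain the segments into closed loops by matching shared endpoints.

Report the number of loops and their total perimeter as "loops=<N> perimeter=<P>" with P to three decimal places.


Straddling triangles (8 of 12):
  (v1,v3,v0) [++-] → (-1.735, -0.0428819, -0.0475)–(-1.735, -0.975, -0.0475)  len=0.9321
  (v4,v1,v0) [-+-] → (0.0763079, -0.975, -0.0475)–(-1.735, -0.975, -0.0475)  len=1.8113
  (v0,v3,v2) [-+-] → (-1.735, -0.0428819, -0.0475)–(-1.735, 0.975, -0.0475)  len=1.0179
  (v5,v1,v4) [++-] → (0.0763079, -0.975, -0.0475)–(1.735, -0.975, -0.0475)  len=1.6587
  (v3,v7,v2) [++-] → (-0.0763079, 0.975, -0.0475)–(-1.735, 0.975, -0.0475)  len=1.6587
  (v2,v7,v6) [-+-] → (-0.0763079, 0.975, -0.0475)–(1.735, 0.975, -0.0475)  len=1.8113
  (v6,v5,v4) [-+-] → (1.735, 0.0428819, -0.0475)–(1.735, -0.975, -0.0475)  len=1.0179
  (v7,v5,v6) [++-] → (1.735, 0.0428819, -0.0475)–(1.735, 0.975, -0.0475)  len=0.9321

Chained into 1 loop(s):
  loop 1: 8 segments, perimeter = 10.8400
Total perimeter = 10.840

loops=1 perimeter=10.840


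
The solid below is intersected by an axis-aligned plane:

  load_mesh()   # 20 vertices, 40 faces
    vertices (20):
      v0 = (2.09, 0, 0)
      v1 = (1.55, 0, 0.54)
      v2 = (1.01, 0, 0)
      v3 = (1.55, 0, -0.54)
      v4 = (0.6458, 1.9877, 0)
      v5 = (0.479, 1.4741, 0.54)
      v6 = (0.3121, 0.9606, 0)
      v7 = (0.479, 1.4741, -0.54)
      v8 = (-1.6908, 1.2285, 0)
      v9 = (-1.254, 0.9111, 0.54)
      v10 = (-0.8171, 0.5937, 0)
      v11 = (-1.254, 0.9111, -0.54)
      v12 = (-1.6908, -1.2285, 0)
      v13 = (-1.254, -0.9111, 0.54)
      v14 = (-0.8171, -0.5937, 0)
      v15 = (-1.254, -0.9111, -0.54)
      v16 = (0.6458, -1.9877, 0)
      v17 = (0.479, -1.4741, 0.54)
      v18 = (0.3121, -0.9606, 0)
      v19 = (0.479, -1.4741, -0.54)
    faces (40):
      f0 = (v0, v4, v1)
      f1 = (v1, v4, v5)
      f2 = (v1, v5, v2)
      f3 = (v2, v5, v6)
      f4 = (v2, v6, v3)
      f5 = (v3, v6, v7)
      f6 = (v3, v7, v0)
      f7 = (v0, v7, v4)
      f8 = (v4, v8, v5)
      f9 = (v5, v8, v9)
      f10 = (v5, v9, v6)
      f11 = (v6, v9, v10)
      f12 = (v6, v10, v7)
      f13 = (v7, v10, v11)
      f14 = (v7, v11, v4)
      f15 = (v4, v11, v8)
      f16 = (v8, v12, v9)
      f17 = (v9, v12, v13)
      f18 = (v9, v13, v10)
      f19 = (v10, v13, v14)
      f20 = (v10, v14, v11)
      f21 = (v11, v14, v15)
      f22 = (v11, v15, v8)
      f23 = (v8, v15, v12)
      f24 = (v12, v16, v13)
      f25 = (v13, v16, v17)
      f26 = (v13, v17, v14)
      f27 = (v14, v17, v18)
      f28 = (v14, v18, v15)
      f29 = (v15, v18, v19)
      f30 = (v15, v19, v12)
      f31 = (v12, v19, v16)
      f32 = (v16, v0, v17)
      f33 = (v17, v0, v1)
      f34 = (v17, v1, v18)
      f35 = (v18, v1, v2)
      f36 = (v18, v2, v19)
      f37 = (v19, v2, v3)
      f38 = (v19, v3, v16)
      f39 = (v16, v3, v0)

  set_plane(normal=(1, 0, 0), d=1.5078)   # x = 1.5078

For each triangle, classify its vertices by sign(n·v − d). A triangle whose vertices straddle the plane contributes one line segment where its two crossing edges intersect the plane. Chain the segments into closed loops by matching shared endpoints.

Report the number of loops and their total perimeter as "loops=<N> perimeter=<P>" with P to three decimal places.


loops=1 perimeter=3.962

Straddling triangles (14 of 40):
  (v0,v4,v1) [+-+] → (1.5078, 0.801301, 0)–(1.5078, 0.0927681, 0.514798)  len=0.8758
  (v1,v4,v5) [+--] → (1.5078, 0.0927681, 0.514798)–(1.5078, 0.0580831, 0.54)  len=0.0429
  (v1,v5,v2) [+--] → (1.5078, 0.0580831, 0.54)–(1.5078, 0, 0.4978)  len=0.0718
  (v2,v6,v3) [--+] → (1.5078, 0.0327468, -0.521591)–(1.5078, 0, -0.4978)  len=0.0405
  (v3,v6,v7) [+--] → (1.5078, 0.0327468, -0.521591)–(1.5078, 0.0580831, -0.54)  len=0.0313
  (v3,v7,v0) [+-+] → (1.5078, 0.0580831, -0.54)–(1.5078, 0.532726, -0.195151)  len=0.5867
  (v0,v7,v4) [+--] → (1.5078, 0.532726, -0.195151)–(1.5078, 0.801301, 0)  len=0.3320
  (v16,v0,v17) [-+-] → (1.5078, -0.801301, 0)–(1.5078, -0.532726, 0.195151)  len=0.3320
  (v17,v0,v1) [-++] → (1.5078, -0.532726, 0.195151)–(1.5078, -0.0580831, 0.54)  len=0.5867
  (v17,v1,v18) [-+-] → (1.5078, -0.0580831, 0.54)–(1.5078, -0.0327468, 0.521591)  len=0.0313
  (v18,v1,v2) [-+-] → (1.5078, -0.0327468, 0.521591)–(1.5078, 0, 0.4978)  len=0.0405
  (v19,v2,v3) [--+] → (1.5078, 0, -0.4978)–(1.5078, -0.0580831, -0.54)  len=0.0718
  (v19,v3,v16) [-+-] → (1.5078, -0.0580831, -0.54)–(1.5078, -0.0927681, -0.514798)  len=0.0429
  (v16,v3,v0) [-++] → (1.5078, -0.0927681, -0.514798)–(1.5078, -0.801301, 0)  len=0.8758

Chained into 1 loop(s):
  loop 1: 14 segments, perimeter = 3.9619
Total perimeter = 3.962


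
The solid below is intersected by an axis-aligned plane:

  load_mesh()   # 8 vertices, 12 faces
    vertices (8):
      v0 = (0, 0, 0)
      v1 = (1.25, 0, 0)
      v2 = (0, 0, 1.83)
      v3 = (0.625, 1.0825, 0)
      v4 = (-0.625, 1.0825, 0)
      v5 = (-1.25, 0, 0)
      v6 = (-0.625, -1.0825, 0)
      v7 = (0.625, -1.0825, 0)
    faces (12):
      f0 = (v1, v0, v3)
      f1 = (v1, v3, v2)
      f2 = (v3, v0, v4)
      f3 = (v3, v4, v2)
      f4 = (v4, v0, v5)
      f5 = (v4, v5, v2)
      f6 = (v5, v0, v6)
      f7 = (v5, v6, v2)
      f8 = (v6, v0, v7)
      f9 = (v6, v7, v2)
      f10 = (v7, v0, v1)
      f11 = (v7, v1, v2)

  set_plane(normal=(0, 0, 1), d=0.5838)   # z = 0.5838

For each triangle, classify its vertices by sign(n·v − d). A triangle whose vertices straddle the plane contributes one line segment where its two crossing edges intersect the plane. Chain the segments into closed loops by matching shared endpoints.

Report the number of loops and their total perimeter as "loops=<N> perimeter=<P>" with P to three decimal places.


loops=1 perimeter=5.107

Straddling triangles (6 of 12):
  (v1,v3,v2) [--+] → (0.425615, 0.737165, 0.5838)–(0.85123, 0, 0.5838)  len=0.8512
  (v3,v4,v2) [--+] → (-0.425615, 0.737165, 0.5838)–(0.425615, 0.737165, 0.5838)  len=0.8512
  (v4,v5,v2) [--+] → (-0.85123, 0, 0.5838)–(-0.425615, 0.737165, 0.5838)  len=0.8512
  (v5,v6,v2) [--+] → (-0.425615, -0.737165, 0.5838)–(-0.85123, 0, 0.5838)  len=0.8512
  (v6,v7,v2) [--+] → (0.425615, -0.737165, 0.5838)–(-0.425615, -0.737165, 0.5838)  len=0.8512
  (v7,v1,v2) [--+] → (0.85123, 0, 0.5838)–(0.425615, -0.737165, 0.5838)  len=0.8512

Chained into 1 loop(s):
  loop 1: 6 segments, perimeter = 5.1073
Total perimeter = 5.107


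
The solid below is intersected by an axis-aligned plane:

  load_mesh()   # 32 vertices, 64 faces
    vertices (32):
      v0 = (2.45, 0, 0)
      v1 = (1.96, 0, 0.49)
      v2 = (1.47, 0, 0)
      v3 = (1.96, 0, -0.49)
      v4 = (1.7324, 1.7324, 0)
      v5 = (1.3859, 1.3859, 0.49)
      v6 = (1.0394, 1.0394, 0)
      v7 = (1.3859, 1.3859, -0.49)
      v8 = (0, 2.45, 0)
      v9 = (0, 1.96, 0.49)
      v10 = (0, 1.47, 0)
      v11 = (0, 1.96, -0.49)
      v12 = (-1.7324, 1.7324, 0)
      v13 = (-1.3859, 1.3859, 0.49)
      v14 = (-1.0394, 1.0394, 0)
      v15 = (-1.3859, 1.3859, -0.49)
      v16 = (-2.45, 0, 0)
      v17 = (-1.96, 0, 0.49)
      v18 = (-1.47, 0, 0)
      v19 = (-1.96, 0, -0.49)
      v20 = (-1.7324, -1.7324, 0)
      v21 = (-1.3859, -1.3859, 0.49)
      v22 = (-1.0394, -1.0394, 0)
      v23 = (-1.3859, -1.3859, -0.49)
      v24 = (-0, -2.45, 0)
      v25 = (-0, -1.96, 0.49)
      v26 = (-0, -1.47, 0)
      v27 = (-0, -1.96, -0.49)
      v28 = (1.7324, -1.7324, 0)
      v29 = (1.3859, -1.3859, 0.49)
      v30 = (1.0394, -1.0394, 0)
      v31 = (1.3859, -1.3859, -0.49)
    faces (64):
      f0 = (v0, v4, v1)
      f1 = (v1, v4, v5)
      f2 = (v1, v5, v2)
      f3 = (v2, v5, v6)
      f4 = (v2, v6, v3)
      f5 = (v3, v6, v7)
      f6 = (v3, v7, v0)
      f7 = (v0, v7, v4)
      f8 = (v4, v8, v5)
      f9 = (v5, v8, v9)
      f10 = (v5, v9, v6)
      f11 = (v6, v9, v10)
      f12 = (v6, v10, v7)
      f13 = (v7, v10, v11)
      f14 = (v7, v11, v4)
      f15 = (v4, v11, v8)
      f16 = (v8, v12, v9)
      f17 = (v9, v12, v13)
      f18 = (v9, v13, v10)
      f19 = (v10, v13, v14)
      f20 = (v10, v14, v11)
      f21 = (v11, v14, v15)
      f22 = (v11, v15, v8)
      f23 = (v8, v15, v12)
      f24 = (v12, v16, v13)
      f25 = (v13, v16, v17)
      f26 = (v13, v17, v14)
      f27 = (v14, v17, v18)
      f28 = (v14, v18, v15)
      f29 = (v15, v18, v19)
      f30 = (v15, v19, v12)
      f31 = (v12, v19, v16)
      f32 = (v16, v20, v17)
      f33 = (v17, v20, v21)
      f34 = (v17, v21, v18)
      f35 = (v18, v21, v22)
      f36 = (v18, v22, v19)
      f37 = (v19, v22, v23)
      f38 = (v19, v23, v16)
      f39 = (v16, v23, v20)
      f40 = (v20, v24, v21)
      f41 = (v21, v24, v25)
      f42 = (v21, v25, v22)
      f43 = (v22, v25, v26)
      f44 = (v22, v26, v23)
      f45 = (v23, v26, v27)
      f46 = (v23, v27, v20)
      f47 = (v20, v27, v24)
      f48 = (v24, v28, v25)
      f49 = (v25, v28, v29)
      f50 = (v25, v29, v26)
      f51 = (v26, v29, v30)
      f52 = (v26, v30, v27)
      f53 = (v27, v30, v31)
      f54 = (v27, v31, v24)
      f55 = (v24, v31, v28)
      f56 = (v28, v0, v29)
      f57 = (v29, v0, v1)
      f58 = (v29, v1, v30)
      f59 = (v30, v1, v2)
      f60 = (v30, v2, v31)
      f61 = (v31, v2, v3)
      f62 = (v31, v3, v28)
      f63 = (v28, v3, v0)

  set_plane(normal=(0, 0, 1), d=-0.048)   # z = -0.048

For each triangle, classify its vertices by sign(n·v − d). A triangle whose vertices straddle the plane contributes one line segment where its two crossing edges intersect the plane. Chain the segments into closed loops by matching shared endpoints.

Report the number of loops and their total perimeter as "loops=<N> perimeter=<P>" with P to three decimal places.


loops=2 perimeter=24.002

Straddling triangles (32 of 64):
  (v2,v6,v3) [++-] → (1.12958, 0.937581, -0.048)–(1.518, 0, -0.048)  len=1.0149
  (v3,v6,v7) [-+-] → (1.12958, 0.937581, -0.048)–(1.07334, 1.07334, -0.048)  len=0.1469
  (v3,v7,v0) [--+] → (2.34576, 0.135762, -0.048)–(2.402, 0, -0.048)  len=0.1469
  (v0,v7,v4) [+-+] → (2.34576, 0.135762, -0.048)–(1.69846, 1.69846, -0.048)  len=1.6915
  (v6,v10,v7) [++-] → (0.135762, 1.46176, -0.048)–(1.07334, 1.07334, -0.048)  len=1.0149
  (v7,v10,v11) [-+-] → (0.135762, 1.46176, -0.048)–(0, 1.518, -0.048)  len=0.1469
  (v7,v11,v4) [--+] → (1.5627, 1.7547, -0.048)–(1.69846, 1.69846, -0.048)  len=0.1469
  (v4,v11,v8) [+-+] → (1.5627, 1.7547, -0.048)–(0, 2.402, -0.048)  len=1.6915
  (v10,v14,v11) [++-] → (-0.937581, 1.12958, -0.048)–(0, 1.518, -0.048)  len=1.0149
  (v11,v14,v15) [-+-] → (-0.937581, 1.12958, -0.048)–(-1.07334, 1.07334, -0.048)  len=0.1469
  (v11,v15,v8) [--+] → (-0.135762, 2.34576, -0.048)–(0, 2.402, -0.048)  len=0.1469
  (v8,v15,v12) [+-+] → (-0.135762, 2.34576, -0.048)–(-1.69846, 1.69846, -0.048)  len=1.6915
  (v14,v18,v15) [++-] → (-1.46176, 0.135762, -0.048)–(-1.07334, 1.07334, -0.048)  len=1.0149
  (v15,v18,v19) [-+-] → (-1.46176, 0.135762, -0.048)–(-1.518, 0, -0.048)  len=0.1469
  (v15,v19,v12) [--+] → (-1.7547, 1.5627, -0.048)–(-1.69846, 1.69846, -0.048)  len=0.1469
  (v12,v19,v16) [+-+] → (-1.7547, 1.5627, -0.048)–(-2.402, 0, -0.048)  len=1.6915
  (v18,v22,v19) [++-] → (-1.12958, -0.937581, -0.048)–(-1.518, 0, -0.048)  len=1.0149
  (v19,v22,v23) [-+-] → (-1.12958, -0.937581, -0.048)–(-1.07334, -1.07334, -0.048)  len=0.1469
  (v19,v23,v16) [--+] → (-2.34576, -0.135762, -0.048)–(-2.402, 0, -0.048)  len=0.1469
  (v16,v23,v20) [+-+] → (-2.34576, -0.135762, -0.048)–(-1.69846, -1.69846, -0.048)  len=1.6915
  (v22,v26,v23) [++-] → (-0.135762, -1.46176, -0.048)–(-1.07334, -1.07334, -0.048)  len=1.0149
  (v23,v26,v27) [-+-] → (-0.135762, -1.46176, -0.048)–(0, -1.518, -0.048)  len=0.1469
  (v23,v27,v20) [--+] → (-1.5627, -1.7547, -0.048)–(-1.69846, -1.69846, -0.048)  len=0.1469
  (v20,v27,v24) [+-+] → (-1.5627, -1.7547, -0.048)–(0, -2.402, -0.048)  len=1.6915
  (v26,v30,v27) [++-] → (0.937581, -1.12958, -0.048)–(0, -1.518, -0.048)  len=1.0149
  (v27,v30,v31) [-+-] → (0.937581, -1.12958, -0.048)–(1.07334, -1.07334, -0.048)  len=0.1469
  (v27,v31,v24) [--+] → (0.135762, -2.34576, -0.048)–(0, -2.402, -0.048)  len=0.1469
  (v24,v31,v28) [+-+] → (0.135762, -2.34576, -0.048)–(1.69846, -1.69846, -0.048)  len=1.6915
  (v30,v2,v31) [++-] → (1.46176, -0.135762, -0.048)–(1.07334, -1.07334, -0.048)  len=1.0149
  (v31,v2,v3) [-+-] → (1.46176, -0.135762, -0.048)–(1.518, 0, -0.048)  len=0.1469
  (v31,v3,v28) [--+] → (1.7547, -1.5627, -0.048)–(1.69846, -1.69846, -0.048)  len=0.1469
  (v28,v3,v0) [+-+] → (1.7547, -1.5627, -0.048)–(2.402, 0, -0.048)  len=1.6915

Chained into 2 loop(s):
  loop 1: 16 segments, perimeter = 9.2944
  loop 2: 16 segments, perimeter = 14.7072
Total perimeter = 24.002


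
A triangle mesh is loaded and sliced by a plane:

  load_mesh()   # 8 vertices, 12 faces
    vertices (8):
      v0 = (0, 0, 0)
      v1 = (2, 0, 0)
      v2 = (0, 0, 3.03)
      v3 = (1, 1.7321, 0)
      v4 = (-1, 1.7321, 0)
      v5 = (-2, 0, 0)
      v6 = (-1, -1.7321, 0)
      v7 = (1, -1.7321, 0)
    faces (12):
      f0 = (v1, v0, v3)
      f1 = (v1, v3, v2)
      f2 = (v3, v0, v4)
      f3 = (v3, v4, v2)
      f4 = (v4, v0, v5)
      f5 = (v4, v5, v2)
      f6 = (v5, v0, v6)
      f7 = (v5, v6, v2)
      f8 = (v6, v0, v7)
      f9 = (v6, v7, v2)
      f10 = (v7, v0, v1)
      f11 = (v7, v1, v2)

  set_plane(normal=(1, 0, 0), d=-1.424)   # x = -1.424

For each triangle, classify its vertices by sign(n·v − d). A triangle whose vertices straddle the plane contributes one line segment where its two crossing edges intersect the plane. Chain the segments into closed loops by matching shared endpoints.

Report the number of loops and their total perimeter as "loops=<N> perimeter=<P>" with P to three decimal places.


loops=1 perimeter=4.646

Straddling triangles (4 of 12):
  (v4,v0,v5) [++-] → (-1.424, 0, 0)–(-1.424, 0.99769, 0)  len=0.9977
  (v4,v5,v2) [+-+] → (-1.424, 0.99769, 0)–(-1.424, 0, 0.87264)  len=1.3255
  (v5,v0,v6) [-++] → (-1.424, 0, 0)–(-1.424, -0.99769, 0)  len=0.9977
  (v5,v6,v2) [-++] → (-1.424, -0.99769, 0)–(-1.424, 0, 0.87264)  len=1.3255

Chained into 1 loop(s):
  loop 1: 4 segments, perimeter = 4.6463
Total perimeter = 4.646


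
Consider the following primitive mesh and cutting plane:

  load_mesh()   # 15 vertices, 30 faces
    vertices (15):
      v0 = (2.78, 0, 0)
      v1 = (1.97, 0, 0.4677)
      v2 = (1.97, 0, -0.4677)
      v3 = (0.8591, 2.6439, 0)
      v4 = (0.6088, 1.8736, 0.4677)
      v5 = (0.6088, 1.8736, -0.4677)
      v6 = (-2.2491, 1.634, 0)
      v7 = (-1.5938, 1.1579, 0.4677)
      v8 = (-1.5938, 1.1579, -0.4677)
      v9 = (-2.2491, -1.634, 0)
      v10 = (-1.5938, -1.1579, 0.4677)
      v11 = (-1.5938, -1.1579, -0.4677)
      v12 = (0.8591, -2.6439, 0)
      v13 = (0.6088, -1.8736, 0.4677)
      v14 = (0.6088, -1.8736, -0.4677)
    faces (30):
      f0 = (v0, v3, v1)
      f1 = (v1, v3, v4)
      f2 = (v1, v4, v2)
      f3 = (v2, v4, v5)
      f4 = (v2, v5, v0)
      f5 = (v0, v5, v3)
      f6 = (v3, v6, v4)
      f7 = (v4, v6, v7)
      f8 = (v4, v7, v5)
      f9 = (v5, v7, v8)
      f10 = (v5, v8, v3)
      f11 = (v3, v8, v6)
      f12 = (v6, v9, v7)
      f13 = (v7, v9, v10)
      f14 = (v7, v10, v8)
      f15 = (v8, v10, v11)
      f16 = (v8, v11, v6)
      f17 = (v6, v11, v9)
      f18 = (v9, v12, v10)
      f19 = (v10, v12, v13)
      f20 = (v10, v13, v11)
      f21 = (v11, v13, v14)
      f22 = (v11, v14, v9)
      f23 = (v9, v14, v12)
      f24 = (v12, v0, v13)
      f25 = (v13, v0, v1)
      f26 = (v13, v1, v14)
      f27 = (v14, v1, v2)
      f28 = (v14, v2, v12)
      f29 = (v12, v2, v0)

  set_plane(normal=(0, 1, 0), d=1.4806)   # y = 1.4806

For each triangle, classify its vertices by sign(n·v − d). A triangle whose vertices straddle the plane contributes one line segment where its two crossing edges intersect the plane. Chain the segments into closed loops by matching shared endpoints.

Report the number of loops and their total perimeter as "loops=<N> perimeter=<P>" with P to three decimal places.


Straddling triangles (14 of 30):
  (v0,v3,v1) [-+-] → (1.70428, 1.4806, 0)–(1.34789, 1.4806, 0.205785)  len=0.4115
  (v1,v3,v4) [-++] → (1.34789, 1.4806, 0.205785)–(0.894321, 1.4806, 0.4677)  len=0.5238
  (v1,v4,v2) [-+-] → (0.894321, 1.4806, 0.4677)–(0.894321, 1.4806, 0.271494)  len=0.1962
  (v2,v4,v5) [-++] → (0.894321, 1.4806, 0.271494)–(0.894321, 1.4806, -0.4677)  len=0.7392
  (v2,v5,v0) [-+-] → (0.894321, 1.4806, -0.4677)–(1.06422, 1.4806, -0.369597)  len=0.1962
  (v0,v5,v3) [-++] → (1.06422, 1.4806, -0.369597)–(1.70428, 1.4806, 0)  len=0.7391
  (v4,v6,v7) [++-] → (-2.03796, 1.4806, 0.150694)–(-0.600676, 1.4806, 0.4677)  len=1.4718
  (v4,v7,v5) [+-+] → (-0.600676, 1.4806, 0.4677)–(-0.600676, 1.4806, 0.0459401)  len=0.4218
  (v5,v7,v8) [+--] → (-0.600676, 1.4806, 0.0459401)–(-0.600676, 1.4806, -0.4677)  len=0.5136
  (v5,v8,v3) [+-+] → (-0.600676, 1.4806, -0.4677)–(-1.06113, 1.4806, -0.366134)  len=0.4715
  (v3,v8,v6) [+-+] → (-1.06113, 1.4806, -0.366134)–(-2.03796, 1.4806, -0.150694)  len=1.0003
  (v6,v9,v7) [+--] → (-2.2491, 1.4806, 0)–(-2.03796, 1.4806, 0.150694)  len=0.2594
  (v8,v11,v6) [--+] → (-2.21309, 1.4806, -0.0256976)–(-2.03796, 1.4806, -0.150694)  len=0.2152
  (v6,v11,v9) [+--] → (-2.21309, 1.4806, -0.0256976)–(-2.2491, 1.4806, 0)  len=0.0442

Chained into 2 loop(s):
  loop 1: 6 segments, perimeter = 2.8060
  loop 2: 8 segments, perimeter = 4.3979
Total perimeter = 7.204

loops=2 perimeter=7.204


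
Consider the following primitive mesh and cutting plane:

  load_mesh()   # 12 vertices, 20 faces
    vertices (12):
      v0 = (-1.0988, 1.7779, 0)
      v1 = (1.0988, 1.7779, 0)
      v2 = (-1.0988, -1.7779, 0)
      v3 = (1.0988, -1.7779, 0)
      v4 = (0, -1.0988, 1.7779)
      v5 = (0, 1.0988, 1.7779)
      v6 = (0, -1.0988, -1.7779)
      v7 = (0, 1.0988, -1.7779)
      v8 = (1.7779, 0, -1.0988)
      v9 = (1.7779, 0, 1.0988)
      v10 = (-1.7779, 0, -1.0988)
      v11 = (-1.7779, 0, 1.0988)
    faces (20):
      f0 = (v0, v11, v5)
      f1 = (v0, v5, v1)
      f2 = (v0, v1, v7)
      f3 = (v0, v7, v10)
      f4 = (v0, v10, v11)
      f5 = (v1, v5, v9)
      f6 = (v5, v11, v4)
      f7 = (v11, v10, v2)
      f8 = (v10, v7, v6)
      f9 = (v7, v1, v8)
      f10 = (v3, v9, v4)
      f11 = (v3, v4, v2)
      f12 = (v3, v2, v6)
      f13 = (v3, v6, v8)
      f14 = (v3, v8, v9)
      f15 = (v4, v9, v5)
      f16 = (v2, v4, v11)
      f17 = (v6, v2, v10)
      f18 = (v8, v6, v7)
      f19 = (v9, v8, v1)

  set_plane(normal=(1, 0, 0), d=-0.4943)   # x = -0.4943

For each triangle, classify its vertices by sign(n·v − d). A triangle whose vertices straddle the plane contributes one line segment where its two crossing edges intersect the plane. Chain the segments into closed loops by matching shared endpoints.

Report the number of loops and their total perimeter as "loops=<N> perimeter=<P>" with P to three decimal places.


loops=1 perimeter=10.818

Straddling triangles (10 of 20):
  (v0,v11,v5) [--+] → (-0.4943, 0.793307, 1.58909)–(-0.4943, 1.4043, 0.978104)  len=0.8641
  (v0,v5,v1) [-++] → (-0.4943, 1.4043, 0.978104)–(-0.4943, 1.7779, 0)  len=1.0470
  (v0,v1,v7) [-++] → (-0.4943, 1.7779, 0)–(-0.4943, 1.4043, -0.978104)  len=1.0470
  (v0,v7,v10) [-+-] → (-0.4943, 1.4043, -0.978104)–(-0.4943, 0.793307, -1.58909)  len=0.8641
  (v5,v11,v4) [+-+] → (-0.4943, 0.793307, 1.58909)–(-0.4943, -0.793307, 1.58909)  len=1.5866
  (v10,v7,v6) [-++] → (-0.4943, 0.793307, -1.58909)–(-0.4943, -0.793307, -1.58909)  len=1.5866
  (v3,v4,v2) [++-] → (-0.4943, -1.4043, 0.978104)–(-0.4943, -1.7779, 0)  len=1.0470
  (v3,v2,v6) [+-+] → (-0.4943, -1.7779, 0)–(-0.4943, -1.4043, -0.978104)  len=1.0470
  (v2,v4,v11) [-+-] → (-0.4943, -1.4043, 0.978104)–(-0.4943, -0.793307, 1.58909)  len=0.8641
  (v6,v2,v10) [+--] → (-0.4943, -1.4043, -0.978104)–(-0.4943, -0.793307, -1.58909)  len=0.8641

Chained into 1 loop(s):
  loop 1: 10 segments, perimeter = 10.8176
Total perimeter = 10.818
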